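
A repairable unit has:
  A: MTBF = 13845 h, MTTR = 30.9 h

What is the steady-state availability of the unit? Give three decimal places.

0.998

A(A) = MTBF/(MTBF+MTTR) = 13845/(13845+30.9) = 0.998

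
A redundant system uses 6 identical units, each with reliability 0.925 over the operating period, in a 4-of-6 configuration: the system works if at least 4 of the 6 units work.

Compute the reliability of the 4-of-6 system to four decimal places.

R = Σ_{i=4}^{6} C(6,i) p^i (1−p)^{6−i} with p = 0.925
C(6,4)·0.925^4·0.075^2 = 0.061770
C(6,5)·0.925^5·0.075^1 = 0.304734
C(6,6)·0.925^6·0.075^0 = 0.626398
Sum = 0.9929

0.9929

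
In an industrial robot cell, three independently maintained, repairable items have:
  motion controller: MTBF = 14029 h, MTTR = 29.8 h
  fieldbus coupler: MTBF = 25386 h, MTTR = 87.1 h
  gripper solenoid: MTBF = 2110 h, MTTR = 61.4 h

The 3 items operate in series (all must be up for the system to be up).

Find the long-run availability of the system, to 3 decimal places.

A(motion controller) = MTBF/(MTBF+MTTR) = 14029/(14029+29.8) = 0.997880
A(fieldbus coupler) = MTBF/(MTBF+MTTR) = 25386/(25386+87.1) = 0.996581
A(gripper solenoid) = MTBF/(MTBF+MTTR) = 2110/(2110+61.4) = 0.971723
Series availability: 0.997880 × 0.996581 × 0.971723 = 0.966

0.966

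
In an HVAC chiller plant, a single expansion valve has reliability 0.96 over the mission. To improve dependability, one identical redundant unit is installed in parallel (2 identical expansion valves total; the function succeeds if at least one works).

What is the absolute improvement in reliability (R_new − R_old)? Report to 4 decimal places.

R_before = 0.96
R_after = 1 − (1 − 0.96)^2 = 0.9984
ΔR = 0.9984 − 0.96 = 0.0384

0.0384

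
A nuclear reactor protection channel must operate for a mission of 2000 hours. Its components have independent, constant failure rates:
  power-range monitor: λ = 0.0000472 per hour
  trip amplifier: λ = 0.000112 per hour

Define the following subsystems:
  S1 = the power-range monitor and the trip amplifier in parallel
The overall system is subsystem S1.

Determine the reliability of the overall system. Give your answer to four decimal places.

R(power-range monitor) = exp(−0.0000472 × 2000) = 0.909919
R(trip amplifier) = exp(−0.000112 × 2000) = 0.799315
Parallel (power-range monitor and trip amplifier): 1 − (1 − 0.909919)(1 − 0.799315) = 0.9819

0.9819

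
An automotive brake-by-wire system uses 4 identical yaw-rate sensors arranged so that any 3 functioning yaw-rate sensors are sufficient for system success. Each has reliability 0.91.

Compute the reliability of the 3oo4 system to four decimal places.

0.9570

R = Σ_{i=3}^{4} C(4,i) p^i (1−p)^{4−i} with p = 0.91
C(4,3)·0.91^3·0.09^1 = 0.271286
C(4,4)·0.91^4·0.09^0 = 0.685750
Sum = 0.9570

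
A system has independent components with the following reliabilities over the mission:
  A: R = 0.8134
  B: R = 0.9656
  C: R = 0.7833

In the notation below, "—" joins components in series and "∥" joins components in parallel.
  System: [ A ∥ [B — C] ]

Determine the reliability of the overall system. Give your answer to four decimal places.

0.9545

Series (B and C): 0.965600 × 0.783300 = 0.756354
Parallel (A and [0.756354]): 1 − (1 − 0.813400)(1 − 0.756354) = 0.9545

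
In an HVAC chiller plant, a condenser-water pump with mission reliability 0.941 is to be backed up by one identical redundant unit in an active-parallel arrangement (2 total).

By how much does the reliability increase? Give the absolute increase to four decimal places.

0.0555

R_before = 0.941
R_after = 1 − (1 − 0.941)^2 = 0.9965
ΔR = 0.9965 − 0.941 = 0.0555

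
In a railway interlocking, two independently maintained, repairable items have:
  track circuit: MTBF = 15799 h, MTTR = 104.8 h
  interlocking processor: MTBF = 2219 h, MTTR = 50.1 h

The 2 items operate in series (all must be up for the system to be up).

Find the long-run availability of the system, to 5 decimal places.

0.97148

A(track circuit) = MTBF/(MTBF+MTTR) = 15799/(15799+104.8) = 0.993410
A(interlocking processor) = MTBF/(MTBF+MTTR) = 2219/(2219+50.1) = 0.977921
Series availability: 0.993410 × 0.977921 = 0.97148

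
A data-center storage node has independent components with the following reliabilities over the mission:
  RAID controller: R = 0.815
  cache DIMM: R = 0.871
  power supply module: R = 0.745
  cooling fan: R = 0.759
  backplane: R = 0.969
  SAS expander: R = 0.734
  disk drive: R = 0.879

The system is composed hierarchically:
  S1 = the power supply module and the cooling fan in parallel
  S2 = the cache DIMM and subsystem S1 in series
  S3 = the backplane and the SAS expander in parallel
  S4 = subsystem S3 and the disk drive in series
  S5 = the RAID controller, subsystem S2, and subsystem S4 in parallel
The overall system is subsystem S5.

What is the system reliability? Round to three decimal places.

Parallel (power supply module and cooling fan): 1 − (1 − 0.74500)(1 − 0.75900) = 0.93855
Series (cache DIMM and [0.93855]): 0.87100 × 0.93855 = 0.81748
Parallel (backplane and SAS expander): 1 − (1 − 0.96900)(1 − 0.73400) = 0.99175
Series ([0.99175] and disk drive): 0.99175 × 0.87900 = 0.87175
Parallel (RAID controller, [0.81748], and [0.87175]): 1 − (1 − 0.81500)(1 − 0.81748)(1 − 0.87175) = 0.996

0.996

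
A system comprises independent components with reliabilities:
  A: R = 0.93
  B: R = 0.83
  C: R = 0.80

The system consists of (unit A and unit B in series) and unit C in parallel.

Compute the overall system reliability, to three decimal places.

Series (A and B): 0.93000 × 0.83000 = 0.77190
Parallel ([0.77190] and C): 1 − (1 − 0.77190)(1 − 0.80000) = 0.954

0.954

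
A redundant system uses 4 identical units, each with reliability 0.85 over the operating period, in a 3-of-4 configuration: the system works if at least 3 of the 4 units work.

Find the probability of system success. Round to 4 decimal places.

R = Σ_{i=3}^{4} C(4,i) p^i (1−p)^{4−i} with p = 0.85
C(4,3)·0.85^3·0.15^1 = 0.368475
C(4,4)·0.85^4·0.15^0 = 0.522006
Sum = 0.8905

0.8905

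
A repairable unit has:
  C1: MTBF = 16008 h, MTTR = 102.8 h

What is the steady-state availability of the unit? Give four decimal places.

0.9936

A(C1) = MTBF/(MTBF+MTTR) = 16008/(16008+102.8) = 0.9936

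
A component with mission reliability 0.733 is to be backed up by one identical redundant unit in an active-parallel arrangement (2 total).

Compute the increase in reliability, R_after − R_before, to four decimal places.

0.1957

R_before = 0.733
R_after = 1 − (1 − 0.733)^2 = 0.9287
ΔR = 0.9287 − 0.733 = 0.1957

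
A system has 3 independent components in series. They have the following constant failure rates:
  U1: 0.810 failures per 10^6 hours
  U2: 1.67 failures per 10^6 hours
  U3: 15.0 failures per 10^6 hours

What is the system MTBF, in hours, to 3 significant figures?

Series of exponential components: λ_sys = Σ λ_i
λ_sys = 0.000000810 + 0.00000167 + 0.0000150 = 1.7480e-05 /h
MTBF = 1 / λ_sys = 57200 h

57200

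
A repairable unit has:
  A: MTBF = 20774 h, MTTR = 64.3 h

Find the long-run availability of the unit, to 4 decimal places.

A(A) = MTBF/(MTBF+MTTR) = 20774/(20774+64.3) = 0.9969

0.9969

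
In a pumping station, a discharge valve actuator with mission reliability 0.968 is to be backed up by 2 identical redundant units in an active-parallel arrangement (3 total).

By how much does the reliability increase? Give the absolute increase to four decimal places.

R_before = 0.968
R_after = 1 − (1 − 0.968)^3 = 1.0000
ΔR = 1.0000 − 0.968 = 0.0320

0.0320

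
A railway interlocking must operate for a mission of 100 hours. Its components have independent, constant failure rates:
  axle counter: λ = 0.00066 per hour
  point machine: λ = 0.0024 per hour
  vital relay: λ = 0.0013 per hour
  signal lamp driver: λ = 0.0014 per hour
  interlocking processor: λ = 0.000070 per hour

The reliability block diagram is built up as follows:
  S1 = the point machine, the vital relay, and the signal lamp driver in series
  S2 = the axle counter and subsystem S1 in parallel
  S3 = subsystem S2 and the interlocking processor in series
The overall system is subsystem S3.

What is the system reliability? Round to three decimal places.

R(axle counter) = exp(−0.00066 × 100) = 0.93613
R(point machine) = exp(−0.0024 × 100) = 0.78663
R(vital relay) = exp(−0.0013 × 100) = 0.87810
R(signal lamp driver) = exp(−0.0014 × 100) = 0.86936
R(interlocking processor) = exp(−0.000070 × 100) = 0.99302
Series (point machine, vital relay, and signal lamp driver): 0.78663 × 0.87810 × 0.86936 = 0.60050
Parallel (axle counter and [0.60050]): 1 − (1 − 0.93613)(1 − 0.60050) = 0.97448
Series ([0.97448] and interlocking processor): 0.97448 × 0.99302 = 0.968

0.968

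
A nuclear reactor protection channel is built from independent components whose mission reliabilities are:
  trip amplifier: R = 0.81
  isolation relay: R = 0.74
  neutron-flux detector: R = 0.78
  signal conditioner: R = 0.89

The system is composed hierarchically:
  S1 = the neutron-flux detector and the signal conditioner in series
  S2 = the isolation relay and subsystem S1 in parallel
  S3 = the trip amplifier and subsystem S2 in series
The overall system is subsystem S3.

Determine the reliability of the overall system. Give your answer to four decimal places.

0.7456

Series (neutron-flux detector and signal conditioner): 0.780000 × 0.890000 = 0.694200
Parallel (isolation relay and [0.694200]): 1 − (1 − 0.740000)(1 − 0.694200) = 0.920492
Series (trip amplifier and [0.920492]): 0.810000 × 0.920492 = 0.7456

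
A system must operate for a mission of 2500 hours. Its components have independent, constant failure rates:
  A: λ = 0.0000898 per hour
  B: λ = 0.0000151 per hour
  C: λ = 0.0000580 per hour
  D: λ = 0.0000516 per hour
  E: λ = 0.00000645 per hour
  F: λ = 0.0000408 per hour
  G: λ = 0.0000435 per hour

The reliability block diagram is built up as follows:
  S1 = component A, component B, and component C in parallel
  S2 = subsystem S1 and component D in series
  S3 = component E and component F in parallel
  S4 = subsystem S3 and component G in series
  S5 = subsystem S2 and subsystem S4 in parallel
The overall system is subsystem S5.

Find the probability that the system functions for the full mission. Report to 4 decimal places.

R(A) = exp(−0.0000898 × 2500) = 0.798916
R(B) = exp(−0.0000151 × 2500) = 0.962954
R(C) = exp(−0.0000580 × 2500) = 0.865022
R(D) = exp(−0.0000516 × 2500) = 0.878974
R(E) = exp(−0.00000645 × 2500) = 0.984004
R(F) = exp(−0.0000408 × 2500) = 0.903030
R(G) = exp(−0.0000435 × 2500) = 0.896955
Parallel (A, B, and C): 1 − (1 − 0.798916)(1 − 0.962954)(1 − 0.865022) = 0.998995
Series ([0.998995] and D): 0.998995 × 0.878974 = 0.878091
Parallel (E and F): 1 − (1 − 0.984004)(1 − 0.903030) = 0.998449
Series ([0.998449] and G): 0.998449 × 0.896955 = 0.895564
Parallel ([0.878091] and [0.895564]): 1 − (1 − 0.878091)(1 − 0.895564) = 0.9873

0.9873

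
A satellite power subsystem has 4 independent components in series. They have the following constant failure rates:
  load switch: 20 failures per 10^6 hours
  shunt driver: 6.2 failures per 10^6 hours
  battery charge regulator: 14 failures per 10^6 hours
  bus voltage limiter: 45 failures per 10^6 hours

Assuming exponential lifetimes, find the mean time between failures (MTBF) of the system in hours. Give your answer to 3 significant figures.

11700

Series of exponential components: λ_sys = Σ λ_i
λ_sys = 0.000020 + 0.0000062 + 0.000014 + 0.000045 = 8.5200e-05 /h
MTBF = 1 / λ_sys = 11700 h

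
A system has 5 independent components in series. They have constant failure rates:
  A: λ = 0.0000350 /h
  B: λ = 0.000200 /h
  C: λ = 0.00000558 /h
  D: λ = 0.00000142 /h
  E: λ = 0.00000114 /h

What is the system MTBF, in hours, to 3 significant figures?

Series of exponential components: λ_sys = Σ λ_i
λ_sys = 0.0000350 + 0.000200 + 0.00000558 + 0.00000142 + 0.00000114 = 2.4314e-04 /h
MTBF = 1 / λ_sys = 4110 h

4110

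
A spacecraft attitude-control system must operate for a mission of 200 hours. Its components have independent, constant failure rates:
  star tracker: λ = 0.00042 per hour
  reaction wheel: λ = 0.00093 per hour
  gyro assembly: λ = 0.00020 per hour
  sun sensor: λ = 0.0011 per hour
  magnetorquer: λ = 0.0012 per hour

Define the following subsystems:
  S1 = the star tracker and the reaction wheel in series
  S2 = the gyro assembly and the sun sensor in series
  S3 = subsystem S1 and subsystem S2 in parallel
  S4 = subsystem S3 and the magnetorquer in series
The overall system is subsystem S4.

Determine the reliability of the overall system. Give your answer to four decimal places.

R(star tracker) = exp(−0.00042 × 200) = 0.919431
R(reaction wheel) = exp(−0.00093 × 200) = 0.830274
R(gyro assembly) = exp(−0.00020 × 200) = 0.960789
R(sun sensor) = exp(−0.0011 × 200) = 0.802519
R(magnetorquer) = exp(−0.0012 × 200) = 0.786628
Series (star tracker and reaction wheel): 0.919431 × 0.830274 = 0.763380
Series (gyro assembly and sun sensor): 0.960789 × 0.802519 = 0.771051
Parallel ([0.763380] and [0.771051]): 1 − (1 − 0.763380)(1 − 0.771051) = 0.945826
Series ([0.945826] and magnetorquer): 0.945826 × 0.786628 = 0.7440

0.7440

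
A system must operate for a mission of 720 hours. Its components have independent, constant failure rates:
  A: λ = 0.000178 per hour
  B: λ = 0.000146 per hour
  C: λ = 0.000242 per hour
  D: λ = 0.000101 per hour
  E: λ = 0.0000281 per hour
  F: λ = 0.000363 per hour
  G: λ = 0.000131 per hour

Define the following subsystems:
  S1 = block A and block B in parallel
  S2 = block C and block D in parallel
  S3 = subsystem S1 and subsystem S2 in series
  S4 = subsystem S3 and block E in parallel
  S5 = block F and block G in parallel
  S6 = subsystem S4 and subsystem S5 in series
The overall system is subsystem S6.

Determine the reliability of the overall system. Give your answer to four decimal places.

R(A) = exp(−0.000178 × 720) = 0.879713
R(B) = exp(−0.000146 × 720) = 0.900216
R(C) = exp(−0.000242 × 720) = 0.840095
R(D) = exp(−0.000101 × 720) = 0.929861
R(E) = exp(−0.0000281 × 720) = 0.979971
R(F) = exp(−0.000363 × 720) = 0.770004
R(G) = exp(−0.000131 × 720) = 0.909992
Parallel (A and B): 1 − (1 − 0.879713)(1 − 0.900216) = 0.987997
Parallel (C and D): 1 − (1 − 0.840095)(1 − 0.929861) = 0.988784
Series ([0.987997] and [0.988784]): 0.987997 × 0.988784 = 0.976916
Parallel ([0.976916] and E): 1 − (1 − 0.976916)(1 − 0.979971) = 0.999538
Parallel (F and G): 1 − (1 − 0.770004)(1 − 0.909992) = 0.979299
Series ([0.999538] and [0.979299]): 0.999538 × 0.979299 = 0.9788

0.9788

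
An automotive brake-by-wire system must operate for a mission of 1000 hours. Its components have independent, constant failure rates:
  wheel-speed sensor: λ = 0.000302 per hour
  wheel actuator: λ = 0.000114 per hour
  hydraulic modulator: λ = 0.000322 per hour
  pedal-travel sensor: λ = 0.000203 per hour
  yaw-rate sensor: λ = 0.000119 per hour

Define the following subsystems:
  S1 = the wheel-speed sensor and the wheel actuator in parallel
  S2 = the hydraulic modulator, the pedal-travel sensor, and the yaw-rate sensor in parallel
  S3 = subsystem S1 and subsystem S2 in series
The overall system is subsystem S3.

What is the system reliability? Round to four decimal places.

0.9664

R(wheel-speed sensor) = exp(−0.000302 × 1000) = 0.739338
R(wheel actuator) = exp(−0.000114 × 1000) = 0.892258
R(hydraulic modulator) = exp(−0.000322 × 1000) = 0.724698
R(pedal-travel sensor) = exp(−0.000203 × 1000) = 0.816278
R(yaw-rate sensor) = exp(−0.000119 × 1000) = 0.887808
Parallel (wheel-speed sensor and wheel actuator): 1 − (1 − 0.739338)(1 − 0.892258) = 0.971916
Parallel (hydraulic modulator, pedal-travel sensor, and yaw-rate sensor): 1 − (1 − 0.724698)(1 − 0.816278)(1 − 0.887808) = 0.994325
Series ([0.971916] and [0.994325]): 0.971916 × 0.994325 = 0.9664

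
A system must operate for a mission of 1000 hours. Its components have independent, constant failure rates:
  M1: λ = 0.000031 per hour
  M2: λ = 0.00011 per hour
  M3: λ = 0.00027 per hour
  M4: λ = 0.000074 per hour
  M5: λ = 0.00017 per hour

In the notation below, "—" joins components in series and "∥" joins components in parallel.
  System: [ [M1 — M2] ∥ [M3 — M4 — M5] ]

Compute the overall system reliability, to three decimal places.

R(M1) = exp(−0.000031 × 1000) = 0.96948
R(M2) = exp(−0.00011 × 1000) = 0.89583
R(M3) = exp(−0.00027 × 1000) = 0.76338
R(M4) = exp(−0.000074 × 1000) = 0.92867
R(M5) = exp(−0.00017 × 1000) = 0.84366
Series (M1 and M2): 0.96948 × 0.89583 = 0.86849
Series (M3, M4, and M5): 0.76338 × 0.92867 × 0.84366 = 0.59809
Parallel ([0.86849] and [0.59809]): 1 − (1 − 0.86849)(1 − 0.59809) = 0.947

0.947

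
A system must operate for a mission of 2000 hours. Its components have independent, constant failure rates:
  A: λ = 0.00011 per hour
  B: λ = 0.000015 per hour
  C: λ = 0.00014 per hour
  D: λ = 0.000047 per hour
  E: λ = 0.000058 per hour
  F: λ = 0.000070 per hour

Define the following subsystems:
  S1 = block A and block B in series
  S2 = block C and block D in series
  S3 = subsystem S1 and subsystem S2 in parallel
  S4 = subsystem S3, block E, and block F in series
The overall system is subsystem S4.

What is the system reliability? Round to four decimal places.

0.7207

R(A) = exp(−0.00011 × 2000) = 0.802519
R(B) = exp(−0.000015 × 2000) = 0.970446
R(C) = exp(−0.00014 × 2000) = 0.755784
R(D) = exp(−0.000047 × 2000) = 0.910283
R(E) = exp(−0.000058 × 2000) = 0.890475
R(F) = exp(−0.000070 × 2000) = 0.869358
Series (A and B): 0.802519 × 0.970446 = 0.778801
Series (C and D): 0.755784 × 0.910283 = 0.687977
Parallel ([0.778801] and [0.687977]): 1 − (1 − 0.778801)(1 − 0.687977) = 0.930981
Series ([0.930981], E, and F): 0.930981 × 0.890475 × 0.869358 = 0.7207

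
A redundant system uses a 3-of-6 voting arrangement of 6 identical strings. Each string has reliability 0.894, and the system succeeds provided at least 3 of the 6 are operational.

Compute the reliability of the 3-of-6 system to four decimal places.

R = Σ_{i=3}^{6} C(6,i) p^i (1−p)^{6−i} with p = 0.894
C(6,3)·0.894^3·0.106^3 = 0.017020
C(6,4)·0.894^4·0.106^2 = 0.107660
C(6,5)·0.894^5·0.106^1 = 0.363199
C(6,6)·0.894^6·0.106^0 = 0.510535
Sum = 0.9984

0.9984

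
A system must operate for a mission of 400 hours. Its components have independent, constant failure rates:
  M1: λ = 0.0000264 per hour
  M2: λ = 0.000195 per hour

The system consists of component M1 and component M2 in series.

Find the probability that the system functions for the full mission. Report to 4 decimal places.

R(M1) = exp(−0.0000264 × 400) = 0.989496
R(M2) = exp(−0.000195 × 400) = 0.924964
Series (M1 and M2): 0.989496 × 0.924964 = 0.9152

0.9152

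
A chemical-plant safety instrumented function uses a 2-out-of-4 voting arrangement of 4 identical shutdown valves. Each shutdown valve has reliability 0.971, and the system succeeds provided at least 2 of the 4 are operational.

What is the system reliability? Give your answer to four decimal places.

0.9999

R = Σ_{i=2}^{4} C(4,i) p^i (1−p)^{4−i} with p = 0.971
C(4,2)·0.971^2·0.029^2 = 0.004758
C(4,3)·0.971^3·0.029^1 = 0.106198
C(4,4)·0.971^4·0.029^0 = 0.888949
Sum = 0.9999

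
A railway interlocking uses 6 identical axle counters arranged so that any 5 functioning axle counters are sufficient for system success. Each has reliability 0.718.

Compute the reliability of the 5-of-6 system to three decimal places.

0.460

R = Σ_{i=5}^{6} C(6,i) p^i (1−p)^{6−i} with p = 0.718
C(6,5)·0.718^5·0.282^1 = 0.32287
C(6,6)·0.718^6·0.282^0 = 0.13701
Sum = 0.460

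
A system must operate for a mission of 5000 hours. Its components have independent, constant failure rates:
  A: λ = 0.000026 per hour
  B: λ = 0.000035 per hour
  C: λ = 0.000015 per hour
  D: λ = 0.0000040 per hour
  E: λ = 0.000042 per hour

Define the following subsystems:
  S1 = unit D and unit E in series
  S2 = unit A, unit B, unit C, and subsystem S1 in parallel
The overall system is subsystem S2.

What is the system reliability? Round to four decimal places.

R(A) = exp(−0.000026 × 5000) = 0.878095
R(B) = exp(−0.000035 × 5000) = 0.839457
R(C) = exp(−0.000015 × 5000) = 0.927743
R(D) = exp(−0.0000040 × 5000) = 0.980199
R(E) = exp(−0.000042 × 5000) = 0.810584
Series (D and E): 0.980199 × 0.810584 = 0.794534
Parallel (A, B, C, and [0.794534]): 1 − (1 − 0.878095)(1 − 0.839457)(1 − 0.927743)(1 − 0.794534) = 0.9997

0.9997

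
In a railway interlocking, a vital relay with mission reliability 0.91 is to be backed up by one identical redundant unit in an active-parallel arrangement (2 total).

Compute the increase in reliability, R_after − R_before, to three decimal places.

0.082

R_before = 0.91
R_after = 1 − (1 − 0.91)^2 = 0.992
ΔR = 0.992 − 0.91 = 0.082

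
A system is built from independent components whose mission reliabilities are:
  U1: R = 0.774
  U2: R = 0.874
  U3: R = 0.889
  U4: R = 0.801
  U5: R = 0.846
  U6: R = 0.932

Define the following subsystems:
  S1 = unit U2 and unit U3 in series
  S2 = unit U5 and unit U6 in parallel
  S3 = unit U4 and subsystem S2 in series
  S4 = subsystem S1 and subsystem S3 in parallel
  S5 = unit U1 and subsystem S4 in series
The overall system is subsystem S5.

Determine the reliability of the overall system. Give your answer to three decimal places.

Series (U2 and U3): 0.87400 × 0.88900 = 0.77699
Parallel (U5 and U6): 1 − (1 − 0.84600)(1 − 0.93200) = 0.98953
Series (U4 and [0.98953]): 0.80100 × 0.98953 = 0.79261
Parallel ([0.77699] and [0.79261]): 1 − (1 − 0.77699)(1 − 0.79261) = 0.95375
Series (U1 and [0.95375]): 0.77400 × 0.95375 = 0.738

0.738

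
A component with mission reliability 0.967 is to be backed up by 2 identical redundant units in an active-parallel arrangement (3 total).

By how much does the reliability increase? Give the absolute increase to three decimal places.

0.033

R_before = 0.967
R_after = 1 − (1 − 0.967)^3 = 1.000
ΔR = 1.000 − 0.967 = 0.033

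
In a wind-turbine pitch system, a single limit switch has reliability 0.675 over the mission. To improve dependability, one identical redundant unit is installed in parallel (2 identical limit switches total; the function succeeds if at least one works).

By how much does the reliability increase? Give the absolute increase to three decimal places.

R_before = 0.675
R_after = 1 − (1 − 0.675)^2 = 0.894
ΔR = 0.894 − 0.675 = 0.219

0.219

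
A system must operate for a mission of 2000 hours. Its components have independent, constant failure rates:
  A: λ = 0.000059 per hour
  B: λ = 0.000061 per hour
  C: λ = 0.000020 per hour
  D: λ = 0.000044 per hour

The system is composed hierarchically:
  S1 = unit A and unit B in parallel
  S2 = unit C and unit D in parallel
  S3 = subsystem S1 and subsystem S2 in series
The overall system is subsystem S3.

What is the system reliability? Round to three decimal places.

R(A) = exp(−0.000059 × 2000) = 0.88870
R(B) = exp(−0.000061 × 2000) = 0.88515
R(C) = exp(−0.000020 × 2000) = 0.96079
R(D) = exp(−0.000044 × 2000) = 0.91576
Parallel (A and B): 1 − (1 − 0.88870)(1 − 0.88515) = 0.98722
Parallel (C and D): 1 − (1 − 0.96079)(1 − 0.91576) = 0.99670
Series ([0.98722] and [0.99670]): 0.98722 × 0.99670 = 0.984

0.984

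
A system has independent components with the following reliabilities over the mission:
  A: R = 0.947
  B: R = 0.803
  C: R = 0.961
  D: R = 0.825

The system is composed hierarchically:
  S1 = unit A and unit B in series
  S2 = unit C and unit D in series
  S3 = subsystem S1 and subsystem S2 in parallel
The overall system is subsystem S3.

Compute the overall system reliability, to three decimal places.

Series (A and B): 0.94700 × 0.80300 = 0.76044
Series (C and D): 0.96100 × 0.82500 = 0.79283
Parallel ([0.76044] and [0.79283]): 1 − (1 − 0.76044)(1 − 0.79283) = 0.950

0.950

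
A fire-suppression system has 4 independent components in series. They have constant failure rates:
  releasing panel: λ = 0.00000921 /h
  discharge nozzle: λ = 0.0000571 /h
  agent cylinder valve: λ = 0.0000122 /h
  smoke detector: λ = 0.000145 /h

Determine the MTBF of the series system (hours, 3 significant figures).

Series of exponential components: λ_sys = Σ λ_i
λ_sys = 0.00000921 + 0.0000571 + 0.0000122 + 0.000145 = 2.2351e-04 /h
MTBF = 1 / λ_sys = 4470 h

4470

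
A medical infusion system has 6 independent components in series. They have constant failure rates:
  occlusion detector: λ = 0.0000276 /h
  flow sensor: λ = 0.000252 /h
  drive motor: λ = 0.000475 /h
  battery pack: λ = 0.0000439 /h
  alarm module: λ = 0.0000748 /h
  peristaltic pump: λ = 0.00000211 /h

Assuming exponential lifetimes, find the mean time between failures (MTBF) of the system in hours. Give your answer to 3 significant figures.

1140

Series of exponential components: λ_sys = Σ λ_i
λ_sys = 0.0000276 + 0.000252 + 0.000475 + 0.0000439 + 0.0000748 + 0.00000211 = 8.7541e-04 /h
MTBF = 1 / λ_sys = 1140 h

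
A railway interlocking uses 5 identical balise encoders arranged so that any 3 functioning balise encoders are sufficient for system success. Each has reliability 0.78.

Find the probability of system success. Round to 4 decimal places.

0.9256

R = Σ_{i=3}^{5} C(5,i) p^i (1−p)^{5−i} with p = 0.78
C(5,3)·0.78^3·0.22^2 = 0.229683
C(5,4)·0.78^4·0.22^1 = 0.407166
C(5,5)·0.78^5·0.22^0 = 0.288717
Sum = 0.9256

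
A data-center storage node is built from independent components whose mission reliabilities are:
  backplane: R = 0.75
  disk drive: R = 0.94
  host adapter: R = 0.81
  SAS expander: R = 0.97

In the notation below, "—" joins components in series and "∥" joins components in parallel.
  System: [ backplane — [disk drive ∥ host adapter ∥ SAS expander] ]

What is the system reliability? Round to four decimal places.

0.7497

Parallel (disk drive, host adapter, and SAS expander): 1 − (1 − 0.940000)(1 − 0.810000)(1 − 0.970000) = 0.999658
Series (backplane and [0.999658]): 0.750000 × 0.999658 = 0.7497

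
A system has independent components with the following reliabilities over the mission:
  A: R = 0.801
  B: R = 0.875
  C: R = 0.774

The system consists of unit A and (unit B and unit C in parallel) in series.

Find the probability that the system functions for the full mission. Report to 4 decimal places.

Parallel (B and C): 1 − (1 − 0.875000)(1 − 0.774000) = 0.971750
Series (A and [0.971750]): 0.801000 × 0.971750 = 0.7784

0.7784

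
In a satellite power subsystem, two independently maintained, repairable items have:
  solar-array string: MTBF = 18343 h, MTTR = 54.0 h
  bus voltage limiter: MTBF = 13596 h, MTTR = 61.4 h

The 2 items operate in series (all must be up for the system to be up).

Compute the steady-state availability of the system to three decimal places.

0.993

A(solar-array string) = MTBF/(MTBF+MTTR) = 18343/(18343+54.0) = 0.997065
A(bus voltage limiter) = MTBF/(MTBF+MTTR) = 13596/(13596+61.4) = 0.995504
Series availability: 0.997065 × 0.995504 = 0.993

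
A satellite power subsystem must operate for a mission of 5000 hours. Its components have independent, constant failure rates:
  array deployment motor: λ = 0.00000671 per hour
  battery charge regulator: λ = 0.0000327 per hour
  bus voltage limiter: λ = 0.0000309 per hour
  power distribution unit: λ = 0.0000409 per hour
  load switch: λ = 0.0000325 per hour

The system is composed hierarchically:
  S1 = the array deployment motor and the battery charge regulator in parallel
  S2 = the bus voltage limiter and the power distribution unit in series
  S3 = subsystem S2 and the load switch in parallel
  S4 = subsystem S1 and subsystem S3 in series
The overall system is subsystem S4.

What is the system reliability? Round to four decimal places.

R(array deployment motor) = exp(−0.00000671 × 5000) = 0.967007
R(battery charge regulator) = exp(−0.0000327 × 5000) = 0.849166
R(bus voltage limiter) = exp(−0.0000309 × 5000) = 0.856843
R(power distribution unit) = exp(−0.0000409 × 5000) = 0.815055
R(load switch) = exp(−0.0000325 × 5000) = 0.850016
Parallel (array deployment motor and battery charge regulator): 1 − (1 − 0.967007)(1 − 0.849166) = 0.995024
Series (bus voltage limiter and power distribution unit): 0.856843 × 0.815055 = 0.698374
Parallel ([0.698374] and load switch): 1 − (1 − 0.698374)(1 − 0.850016) = 0.954761
Series ([0.995024] and [0.954761]): 0.995024 × 0.954761 = 0.9500

0.9500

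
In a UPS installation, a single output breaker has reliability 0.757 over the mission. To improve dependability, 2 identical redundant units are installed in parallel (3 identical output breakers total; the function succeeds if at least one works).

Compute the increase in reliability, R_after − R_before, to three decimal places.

R_before = 0.757
R_after = 1 − (1 − 0.757)^3 = 0.986
ΔR = 0.986 − 0.757 = 0.229

0.229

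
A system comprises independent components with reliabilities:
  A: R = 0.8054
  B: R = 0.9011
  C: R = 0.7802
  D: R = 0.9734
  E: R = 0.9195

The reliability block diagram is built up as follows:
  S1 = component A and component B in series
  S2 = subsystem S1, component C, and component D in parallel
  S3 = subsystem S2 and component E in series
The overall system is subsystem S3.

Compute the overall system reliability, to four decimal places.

Series (A and B): 0.805400 × 0.901100 = 0.725746
Parallel ([0.725746], C, and D): 1 − (1 − 0.725746)(1 − 0.780200)(1 − 0.973400) = 0.998397
Series ([0.998397] and E): 0.998397 × 0.919500 = 0.9180

0.9180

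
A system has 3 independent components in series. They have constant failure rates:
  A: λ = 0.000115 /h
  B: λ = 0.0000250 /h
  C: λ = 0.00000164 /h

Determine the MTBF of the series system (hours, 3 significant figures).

Series of exponential components: λ_sys = Σ λ_i
λ_sys = 0.000115 + 0.0000250 + 0.00000164 = 1.4164e-04 /h
MTBF = 1 / λ_sys = 7060 h

7060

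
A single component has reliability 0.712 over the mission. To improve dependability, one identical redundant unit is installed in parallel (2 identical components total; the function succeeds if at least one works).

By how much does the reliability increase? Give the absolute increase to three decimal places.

0.205

R_before = 0.712
R_after = 1 − (1 − 0.712)^2 = 0.917
ΔR = 0.917 − 0.712 = 0.205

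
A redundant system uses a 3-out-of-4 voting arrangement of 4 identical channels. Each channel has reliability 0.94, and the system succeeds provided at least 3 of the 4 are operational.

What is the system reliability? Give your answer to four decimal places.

0.9801

R = Σ_{i=3}^{4} C(4,i) p^i (1−p)^{4−i} with p = 0.94
C(4,3)·0.94^3·0.06^1 = 0.199340
C(4,4)·0.94^4·0.06^0 = 0.780749
Sum = 0.9801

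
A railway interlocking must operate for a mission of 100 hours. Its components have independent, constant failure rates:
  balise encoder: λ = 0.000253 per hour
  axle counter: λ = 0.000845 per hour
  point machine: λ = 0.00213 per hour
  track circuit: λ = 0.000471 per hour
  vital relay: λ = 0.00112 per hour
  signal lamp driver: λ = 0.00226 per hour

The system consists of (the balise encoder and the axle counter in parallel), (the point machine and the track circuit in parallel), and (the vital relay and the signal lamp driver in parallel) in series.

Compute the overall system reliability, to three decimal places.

R(balise encoder) = exp(−0.000253 × 100) = 0.97502
R(axle counter) = exp(−0.000845 × 100) = 0.91897
R(point machine) = exp(−0.00213 × 100) = 0.80816
R(track circuit) = exp(−0.000471 × 100) = 0.95399
R(vital relay) = exp(−0.00112 × 100) = 0.89404
R(signal lamp driver) = exp(−0.00226 × 100) = 0.79772
Parallel (balise encoder and axle counter): 1 − (1 − 0.97502)(1 − 0.91897) = 0.99798
Parallel (point machine and track circuit): 1 − (1 − 0.80816)(1 − 0.95399) = 0.99117
Parallel (vital relay and signal lamp driver): 1 − (1 − 0.89404)(1 − 0.79772) = 0.97857
Series ([0.99798], [0.99117], and [0.97857]): 0.99798 × 0.99117 × 0.97857 = 0.968

0.968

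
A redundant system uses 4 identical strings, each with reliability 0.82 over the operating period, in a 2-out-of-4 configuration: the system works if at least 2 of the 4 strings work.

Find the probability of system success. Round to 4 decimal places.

R = Σ_{i=2}^{4} C(4,i) p^i (1−p)^{4−i} with p = 0.82
C(4,2)·0.82^2·0.18^2 = 0.130715
C(4,3)·0.82^3·0.18^1 = 0.396985
C(4,4)·0.82^4·0.18^0 = 0.452122
Sum = 0.9798

0.9798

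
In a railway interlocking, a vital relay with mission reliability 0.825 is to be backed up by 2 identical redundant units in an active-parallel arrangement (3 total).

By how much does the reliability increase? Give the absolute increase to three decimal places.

0.170

R_before = 0.825
R_after = 1 − (1 − 0.825)^3 = 0.995
ΔR = 0.995 − 0.825 = 0.170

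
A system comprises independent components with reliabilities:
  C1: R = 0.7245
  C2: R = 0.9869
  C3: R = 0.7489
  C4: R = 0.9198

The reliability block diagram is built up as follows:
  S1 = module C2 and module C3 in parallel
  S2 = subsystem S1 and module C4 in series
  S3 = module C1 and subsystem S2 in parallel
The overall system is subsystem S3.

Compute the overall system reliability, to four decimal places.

0.9771

Parallel (C2 and C3): 1 − (1 − 0.986900)(1 − 0.748900) = 0.996711
Series ([0.996711] and C4): 0.996711 × 0.919800 = 0.916775
Parallel (C1 and [0.916775]): 1 − (1 − 0.724500)(1 − 0.916775) = 0.9771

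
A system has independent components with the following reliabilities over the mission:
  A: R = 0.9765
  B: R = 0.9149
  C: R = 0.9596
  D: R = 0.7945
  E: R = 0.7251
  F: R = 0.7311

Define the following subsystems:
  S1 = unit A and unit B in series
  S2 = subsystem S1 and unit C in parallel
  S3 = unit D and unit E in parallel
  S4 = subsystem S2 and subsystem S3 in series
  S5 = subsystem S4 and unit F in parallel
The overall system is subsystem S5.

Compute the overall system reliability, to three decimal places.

Series (A and B): 0.97650 × 0.91490 = 0.89340
Parallel ([0.89340] and C): 1 − (1 − 0.89340)(1 − 0.95960) = 0.99569
Parallel (D and E): 1 − (1 − 0.79450)(1 − 0.72510) = 0.94351
Series ([0.99569] and [0.94351]): 0.99569 × 0.94351 = 0.93944
Parallel ([0.93944] and F): 1 − (1 − 0.93944)(1 − 0.73110) = 0.984

0.984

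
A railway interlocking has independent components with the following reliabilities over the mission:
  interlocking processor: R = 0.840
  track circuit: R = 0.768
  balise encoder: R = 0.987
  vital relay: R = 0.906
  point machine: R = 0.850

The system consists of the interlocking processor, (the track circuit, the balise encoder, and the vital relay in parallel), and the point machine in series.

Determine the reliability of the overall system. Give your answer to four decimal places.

0.7138

Parallel (track circuit, balise encoder, and vital relay): 1 − (1 − 0.768000)(1 − 0.987000)(1 − 0.906000) = 0.999716
Series (interlocking processor, [0.999716], and point machine): 0.840000 × 0.999716 × 0.850000 = 0.7138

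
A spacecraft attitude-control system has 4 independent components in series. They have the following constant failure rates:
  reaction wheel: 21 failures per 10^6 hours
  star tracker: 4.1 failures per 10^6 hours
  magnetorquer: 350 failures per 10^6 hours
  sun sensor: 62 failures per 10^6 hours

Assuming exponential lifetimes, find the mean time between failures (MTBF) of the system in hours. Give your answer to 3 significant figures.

Series of exponential components: λ_sys = Σ λ_i
λ_sys = 0.000021 + 0.0000041 + 0.00035 + 0.000062 = 4.3710e-04 /h
MTBF = 1 / λ_sys = 2290 h

2290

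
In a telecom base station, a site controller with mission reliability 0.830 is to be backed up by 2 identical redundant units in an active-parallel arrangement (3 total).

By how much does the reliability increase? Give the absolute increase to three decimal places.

R_before = 0.830
R_after = 1 − (1 − 0.830)^3 = 0.995
ΔR = 0.995 − 0.830 = 0.165

0.165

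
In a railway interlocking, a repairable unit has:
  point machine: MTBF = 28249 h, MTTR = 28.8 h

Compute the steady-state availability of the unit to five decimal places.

A(point machine) = MTBF/(MTBF+MTTR) = 28249/(28249+28.8) = 0.99898

0.99898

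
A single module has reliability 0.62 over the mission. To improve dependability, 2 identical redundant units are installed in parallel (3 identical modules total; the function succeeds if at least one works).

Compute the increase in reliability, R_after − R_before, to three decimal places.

R_before = 0.62
R_after = 1 − (1 − 0.62)^3 = 0.945
ΔR = 0.945 − 0.62 = 0.325

0.325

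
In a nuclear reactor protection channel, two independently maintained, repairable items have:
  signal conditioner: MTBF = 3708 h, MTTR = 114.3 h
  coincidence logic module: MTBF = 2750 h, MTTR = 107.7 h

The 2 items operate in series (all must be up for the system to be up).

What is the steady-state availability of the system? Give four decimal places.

0.9335

A(signal conditioner) = MTBF/(MTBF+MTTR) = 3708/(3708+114.3) = 0.970097
A(coincidence logic module) = MTBF/(MTBF+MTTR) = 2750/(2750+107.7) = 0.962312
Series availability: 0.970097 × 0.962312 = 0.9335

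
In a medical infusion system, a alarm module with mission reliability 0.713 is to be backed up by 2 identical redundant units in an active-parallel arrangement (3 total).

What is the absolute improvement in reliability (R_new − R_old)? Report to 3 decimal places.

0.263

R_before = 0.713
R_after = 1 − (1 − 0.713)^3 = 0.976
ΔR = 0.976 − 0.713 = 0.263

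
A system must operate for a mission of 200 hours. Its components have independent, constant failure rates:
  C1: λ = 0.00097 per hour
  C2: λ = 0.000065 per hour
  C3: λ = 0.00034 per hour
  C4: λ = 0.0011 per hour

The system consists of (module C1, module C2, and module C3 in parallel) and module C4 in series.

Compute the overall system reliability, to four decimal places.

0.8024

R(C1) = exp(−0.00097 × 200) = 0.823658
R(C2) = exp(−0.000065 × 200) = 0.987084
R(C3) = exp(−0.00034 × 200) = 0.934260
R(C4) = exp(−0.0011 × 200) = 0.802519
Parallel (C1, C2, and C3): 1 − (1 − 0.823658)(1 − 0.987084)(1 − 0.934260) = 0.999850
Series ([0.999850] and C4): 0.999850 × 0.802519 = 0.8024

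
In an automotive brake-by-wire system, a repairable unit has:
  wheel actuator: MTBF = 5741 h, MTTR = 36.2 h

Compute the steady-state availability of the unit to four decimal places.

0.9937

A(wheel actuator) = MTBF/(MTBF+MTTR) = 5741/(5741+36.2) = 0.9937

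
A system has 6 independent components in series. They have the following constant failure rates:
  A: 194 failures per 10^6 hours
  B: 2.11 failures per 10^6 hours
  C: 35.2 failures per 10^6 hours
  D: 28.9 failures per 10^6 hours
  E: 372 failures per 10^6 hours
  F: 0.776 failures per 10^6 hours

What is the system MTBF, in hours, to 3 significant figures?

Series of exponential components: λ_sys = Σ λ_i
λ_sys = 0.000194 + 0.00000211 + 0.0000352 + 0.0000289 + 0.000372 + 0.000000776 = 6.3299e-04 /h
MTBF = 1 / λ_sys = 1580 h

1580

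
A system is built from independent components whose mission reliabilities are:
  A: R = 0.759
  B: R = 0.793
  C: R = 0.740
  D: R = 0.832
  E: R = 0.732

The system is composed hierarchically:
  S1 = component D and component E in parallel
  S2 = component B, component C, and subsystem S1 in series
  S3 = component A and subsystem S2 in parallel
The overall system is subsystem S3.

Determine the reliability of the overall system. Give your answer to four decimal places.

Parallel (D and E): 1 − (1 − 0.832000)(1 − 0.732000) = 0.954976
Series (B, C, and [0.954976]): 0.793000 × 0.740000 × 0.954976 = 0.560399
Parallel (A and [0.560399]): 1 − (1 − 0.759000)(1 − 0.560399) = 0.8941

0.8941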